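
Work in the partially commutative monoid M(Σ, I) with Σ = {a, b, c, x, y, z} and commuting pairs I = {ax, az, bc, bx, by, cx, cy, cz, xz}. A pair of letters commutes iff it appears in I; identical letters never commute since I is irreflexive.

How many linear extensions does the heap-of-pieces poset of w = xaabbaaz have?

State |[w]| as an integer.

24

drop 0:x onto floor
drop 1:a onto floor
drop 2:a onto {1:a}
drop 3:b onto {2:a}
drop 4:b onto {3:b}
drop 5:a onto {4:b}
drop 6:a onto {5:a}
drop 7:z onto {4:b}
ground layer = {0:x, 1:a}
drop-orders for the pieces not yet dropped (sum over which currently-grounded one goes next):
  1 to go: {0} 1  {6} 1  {7} 1
  2 to go: {0,6} 2  {0,7} 2  {5,6} 1  {6,7} 2
  3 to go: {0,5,6} 3  {0,6,7} 6  {5,6,7} 3
  4 to go: {0,5,6,7} 12  {4,5,6,7} 3
  5 to go: {0,4,5,6,7} 15  {3,4,5,6,7} 3
  6 to go: {0,3,4,5,6,7} 18  {2,3,4,5,6,7} 3
  if 0:x drops first: 3 orders
  if 1:a drops first: 21 orders
heap linearizations: 24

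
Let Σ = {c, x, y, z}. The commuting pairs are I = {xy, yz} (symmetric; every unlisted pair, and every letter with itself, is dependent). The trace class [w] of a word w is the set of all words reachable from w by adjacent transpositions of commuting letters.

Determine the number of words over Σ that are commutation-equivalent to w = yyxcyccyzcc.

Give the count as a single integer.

6

0(y) covers ∅
1(y) covers 0:y
2(x) covers ∅
3(c) covers 1:y, 2:x
4(y) covers 3:c
5(c) covers 4:y
6(c) covers 5:c
7(y) covers 6:c
8(z) covers 6:c
9(c) covers 7:y, 8:z
10(c) covers 9:c
floor of heap: 0:y, 2:x
completions by unplaced set U, small U first (add the entries for U minus each lowest piece of U):
  |U|=1: {10}:1
  |U|=2: {9,10}:1
  |U|=3: {7,9,10}:1  {8,9,10}:1
  |U|=4: {7,8,9,10}:2
  |U|=5: {6,7,8,9,10}:2
  |U|=6: {5,6,7,8,9,10}:2
  |U|=7: {4,5,6,7,8,9,10}:2
  |U|=8: {3,4,5,6,7,8,9,10}:2
  |U|=9: {1,3,4,5,6,7,8,9,10}:2  {2,3,4,5,6,7,8,9,10}:2
  start at 0(y): 4
  start at 2(x): 2
sum over floor = 6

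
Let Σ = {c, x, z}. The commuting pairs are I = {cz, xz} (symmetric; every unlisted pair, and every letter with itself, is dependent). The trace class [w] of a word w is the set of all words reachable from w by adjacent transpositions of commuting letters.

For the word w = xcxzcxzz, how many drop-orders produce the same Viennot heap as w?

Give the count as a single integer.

0(x) covers ∅
1(c) covers 0:x
2(x) covers 1:c
3(z) covers ∅
4(c) covers 2:x
5(x) covers 4:c
6(z) covers 3:z
7(z) covers 6:z
floor of heap: 0:x, 3:z
completions by unplaced set U, small U first (add the entries for U minus each lowest piece of U):
  |U|=1: {5}:1  {7}:1
  |U|=2: {4,5}:1  {5,7}:2  {6,7}:1
  |U|=3: {2,4,5}:1  {3,6,7}:1  {4,5,7}:3  {5,6,7}:3
  |U|=4: {1,2,4,5}:1  {2,4,5,7}:4  {3,5,6,7}:4  {4,5,6,7}:6
  |U|=5: {0,1,2,4,5}:1  {1,2,4,5,7}:5  {2,4,5,6,7}:10  {3,4,5,6,7}:10
  |U|=6: {0,1,2,4,5,7}:6  {1,2,4,5,6,7}:15  {2,3,4,5,6,7}:20
  start at 0(x): 35
  start at 3(z): 21
sum over floor = 56

56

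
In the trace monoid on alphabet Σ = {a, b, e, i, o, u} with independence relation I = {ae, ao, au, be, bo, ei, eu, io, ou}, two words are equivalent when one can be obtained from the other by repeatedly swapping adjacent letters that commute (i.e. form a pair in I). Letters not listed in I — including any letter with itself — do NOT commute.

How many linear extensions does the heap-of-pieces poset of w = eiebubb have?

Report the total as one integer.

drop 0:e onto floor
drop 1:i onto floor
drop 2:e onto {0:e}
drop 3:b onto {1:i}
drop 4:u onto {3:b}
drop 5:b onto {4:u}
drop 6:b onto {5:b}
ground layer = {0:e, 1:i}
drop-orders for the pieces not yet dropped (sum over which currently-grounded one goes next):
  1 to go: {2} 1  {6} 1
  2 to go: {0,2} 1  {2,6} 2  {5,6} 1
  3 to go: {0,2,6} 3  {2,5,6} 3  {4,5,6} 1
  4 to go: {0,2,5,6} 6  {2,4,5,6} 4  {3,4,5,6} 1
  5 to go: {0,2,4,5,6} 10  {1,3,4,5,6} 1  {2,3,4,5,6} 5
  if 0:e drops first: 6 orders
  if 1:i drops first: 15 orders
heap linearizations: 21

21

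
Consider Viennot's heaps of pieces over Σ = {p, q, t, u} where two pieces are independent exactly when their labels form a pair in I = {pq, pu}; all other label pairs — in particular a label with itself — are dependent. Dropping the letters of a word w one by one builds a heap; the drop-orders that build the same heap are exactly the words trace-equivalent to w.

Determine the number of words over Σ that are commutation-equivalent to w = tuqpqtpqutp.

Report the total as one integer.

12

0(t) covers ∅
1(u) covers 0:t
2(q) covers 1:u
3(p) covers 0:t
4(q) covers 2:q
5(t) covers 3:p, 4:q
6(p) covers 5:t
7(q) covers 5:t
8(u) covers 7:q
9(t) covers 6:p, 8:u
10(p) covers 9:t
floor of heap: 0:t
completions by unplaced set U, small U first (add the entries for U minus each lowest piece of U):
  |U|=1: {10}:1
  |U|=2: {9,10}:1
  |U|=3: {6,9,10}:1  {8,9,10}:1
  |U|=4: {6,8,9,10}:2  {7,8,9,10}:1
  |U|=5: {6,7,8,9,10}:3
  |U|=6: {5,6,7,8,9,10}:3
  |U|=7: {3,5,6,7,8,9,10}:3  {4,5,6,7,8,9,10}:3
  |U|=8: {2,4,5,6,7,8,9,10}:3  {3,4,5,6,7,8,9,10}:6
  |U|=9: {1,2,4,5,6,7,8,9,10}:3  {2,3,4,5,6,7,8,9,10}:9
  start at 0(t): 12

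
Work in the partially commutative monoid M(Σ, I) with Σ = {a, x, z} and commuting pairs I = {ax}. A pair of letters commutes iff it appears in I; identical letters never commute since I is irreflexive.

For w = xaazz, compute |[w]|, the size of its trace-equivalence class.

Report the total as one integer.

3

#0=x has no predecessor
#1=a has no predecessor
#2=a depends on [1:a]
#3=z depends on [0:x, 2:a]
#4=z depends on [3:z]
sources: [0:x, 1:a]
N(rest) = Σ N(rest − s) over sources s of rest; N(one piece) = 1:
  size 1 → [4]=1
  size 2 → [3,4]=1
  size 3 → [0,3,4]=1  [2,3,4]=1
  first=0(x) contributes 1
  first=1(a) contributes 2
|[w]| = 3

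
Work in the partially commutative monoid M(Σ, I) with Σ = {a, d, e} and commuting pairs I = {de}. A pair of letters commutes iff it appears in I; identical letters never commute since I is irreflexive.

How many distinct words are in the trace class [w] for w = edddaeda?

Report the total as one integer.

0(e) covers ∅
1(d) covers ∅
2(d) covers 1:d
3(d) covers 2:d
4(a) covers 0:e, 3:d
5(e) covers 4:a
6(d) covers 4:a
7(a) covers 5:e, 6:d
floor of heap: 0:e, 1:d
completions by unplaced set U, small U first (add the entries for U minus each lowest piece of U):
  |U|=1: {7}:1
  |U|=2: {5,7}:1  {6,7}:1
  |U|=3: {5,6,7}:2
  |U|=4: {4,5,6,7}:2
  |U|=5: {0,4,5,6,7}:2  {3,4,5,6,7}:2
  |U|=6: {0,3,4,5,6,7}:4  {2,3,4,5,6,7}:2
  start at 0(e): 2
  start at 1(d): 6
sum over floor = 8

8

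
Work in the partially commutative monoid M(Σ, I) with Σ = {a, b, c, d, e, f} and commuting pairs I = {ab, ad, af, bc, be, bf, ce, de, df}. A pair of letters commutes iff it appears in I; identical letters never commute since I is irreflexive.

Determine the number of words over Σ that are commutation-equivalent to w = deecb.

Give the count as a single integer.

20

piece 0:d — minimal
piece 1:e — minimal
piece 2:e rests on {1:e}
piece 3:c rests on {0:d}
piece 4:b rests on {0:d}
minimal pieces: {0:d, 1:e}
ways to finish when only these pieces remain (= sum over removing one remaining piece with nothing left below it):
  1 left: {2}→1  {3}→1  {4}→1
  2 left: {1,2}→1  {2,3}→2  {2,4}→2  {3,4}→2
  3 left: {0,3,4}→2  {1,2,3}→3  {1,2,4}→3  {2,3,4}→6
  placing 0:d first → 12 extensions
  placing 1:e first → 8 extensions
total linear extensions = 20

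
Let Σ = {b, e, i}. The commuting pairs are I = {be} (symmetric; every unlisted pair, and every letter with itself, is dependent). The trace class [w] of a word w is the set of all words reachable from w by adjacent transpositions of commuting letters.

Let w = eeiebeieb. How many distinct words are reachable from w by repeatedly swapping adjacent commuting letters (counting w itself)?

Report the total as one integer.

0(e) covers ∅
1(e) covers 0:e
2(i) covers 1:e
3(e) covers 2:i
4(b) covers 2:i
5(e) covers 3:e
6(i) covers 4:b, 5:e
7(e) covers 6:i
8(b) covers 6:i
floor of heap: 0:e
completions by unplaced set U, small U first (add the entries for U minus each lowest piece of U):
  |U|=1: {7}:1  {8}:1
  |U|=2: {7,8}:2
  |U|=3: {6,7,8}:2
  |U|=4: {4,6,7,8}:2  {5,6,7,8}:2
  |U|=5: {3,5,6,7,8}:2  {4,5,6,7,8}:4
  |U|=6: {3,4,5,6,7,8}:6
  |U|=7: {2,3,4,5,6,7,8}:6
  start at 0(e): 6

6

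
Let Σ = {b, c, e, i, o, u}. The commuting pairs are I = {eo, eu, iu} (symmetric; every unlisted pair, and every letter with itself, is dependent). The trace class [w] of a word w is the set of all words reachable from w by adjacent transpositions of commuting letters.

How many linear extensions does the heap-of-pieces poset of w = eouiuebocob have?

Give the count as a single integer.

#0=e has no predecessor
#1=o has no predecessor
#2=u depends on [1:o]
#3=i depends on [0:e, 1:o]
#4=u depends on [2:u]
#5=e depends on [3:i]
#6=b depends on [4:u, 5:e]
#7=o depends on [6:b]
#8=c depends on [7:o]
#9=o depends on [8:c]
#10=b depends on [9:o]
sources: [0:e, 1:o]
N(rest) = Σ N(rest − s) over sources s of rest; N(one piece) = 1:
  size 1 → [10]=1
  size 2 → [9,10]=1
  size 3 → [8,9,10]=1
  size 4 → [7,8,9,10]=1
  size 5 → [6,7,8,9,10]=1
  size 6 → [4,6,7,8,9,10]=1  [5,6,7,8,9,10]=1
  size 7 → [2,4,6,7,8,9,10]=1  [3,5,6,7,8,9,10]=1  [4,5,6,7,8,9,10]=2
  size 8 → [0,3,5,6,7,8,9,10]=1  [2,4,5,6,7,8,9,10]=3  [3,4,5,6,7,8,9,10]=3
  size 9 → [0,3,4,5,6,7,8,9,10]=4  [2,3,4,5,6,7,8,9,10]=6
  first=0(e) contributes 6
  first=1(o) contributes 10
|[w]| = 16

16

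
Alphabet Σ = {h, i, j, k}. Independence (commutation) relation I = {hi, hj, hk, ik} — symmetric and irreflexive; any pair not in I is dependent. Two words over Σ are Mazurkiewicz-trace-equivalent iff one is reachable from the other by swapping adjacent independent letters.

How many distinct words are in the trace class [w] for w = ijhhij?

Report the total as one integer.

piece 0:i — minimal
piece 1:j rests on {0:i}
piece 2:h — minimal
piece 3:h rests on {2:h}
piece 4:i rests on {1:j}
piece 5:j rests on {4:i}
minimal pieces: {0:i, 2:h}
ways to finish when only these pieces remain (= sum over removing one remaining piece with nothing left below it):
  1 left: {3}→1  {5}→1
  2 left: {2,3}→1  {3,5}→2  {4,5}→1
  3 left: {1,4,5}→1  {2,3,5}→3  {3,4,5}→3
  4 left: {0,1,4,5}→1  {1,3,4,5}→4  {2,3,4,5}→6
  placing 0:i first → 10 extensions
  placing 2:h first → 5 extensions
total linear extensions = 15

15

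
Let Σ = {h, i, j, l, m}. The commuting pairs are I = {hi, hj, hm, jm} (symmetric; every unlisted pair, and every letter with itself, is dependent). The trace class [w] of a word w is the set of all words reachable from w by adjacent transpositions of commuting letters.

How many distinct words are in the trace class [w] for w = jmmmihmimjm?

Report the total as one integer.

132

#0=j has no predecessor
#1=m has no predecessor
#2=m depends on [1:m]
#3=m depends on [2:m]
#4=i depends on [0:j, 3:m]
#5=h has no predecessor
#6=m depends on [4:i]
#7=i depends on [6:m]
#8=m depends on [7:i]
#9=j depends on [7:i]
#10=m depends on [8:m]
sources: [0:j, 1:m, 5:h]
N(rest) = Σ N(rest − s) over sources s of rest; N(one piece) = 1:
  size 1 → [5]=1  [9]=1  [10]=1
  size 2 → [5,9]=2  [5,10]=2  [8,10]=1  [9,10]=2
  size 3 → [5,8,10]=3  [5,9,10]=6  [8,9,10]=3
  size 4 → [5,8,9,10]=12  [7,8,9,10]=3
  size 5 → [5,7,8,9,10]=15  [6,7,8,9,10]=3
  size 6 → [4,6,7,8,9,10]=3  [5,6,7,8,9,10]=18
  size 7 → [0,4,6,7,8,9,10]=3  [3,4,6,7,8,9,10]=3  [4,5,6,7,8,9,10]=21
  size 8 → [0,3,4,6,7,8,9,10]=6  [0,4,5,6,7,8,9,10]=24  [2,3,4,6,7,8,9,10]=3  [3,4,5,6,7,8,9,10]=24
  size 9 → [0,2,3,4,6,7,8,9,10]=9  [0,3,4,5,6,7,8,9,10]=54  [1,2,3,4,6,7,8,9,10]=3  [2,3,4,5,6,7,8,9,10]=27
  first=0(j) contributes 30
  first=1(m) contributes 90
  first=5(h) contributes 12
|[w]| = 132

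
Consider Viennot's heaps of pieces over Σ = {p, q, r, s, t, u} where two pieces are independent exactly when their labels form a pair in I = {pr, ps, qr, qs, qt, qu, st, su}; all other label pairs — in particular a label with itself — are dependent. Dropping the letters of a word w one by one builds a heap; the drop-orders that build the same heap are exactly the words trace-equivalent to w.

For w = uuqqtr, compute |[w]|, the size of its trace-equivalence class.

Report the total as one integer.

15

drop 0:u onto floor
drop 1:u onto {0:u}
drop 2:q onto floor
drop 3:q onto {2:q}
drop 4:t onto {1:u}
drop 5:r onto {4:t}
ground layer = {0:u, 2:q}
drop-orders for the pieces not yet dropped (sum over which currently-grounded one goes next):
  1 to go: {3} 1  {5} 1
  2 to go: {2,3} 1  {3,5} 2  {4,5} 1
  3 to go: {1,4,5} 1  {2,3,5} 3  {3,4,5} 3
  4 to go: {0,1,4,5} 1  {1,3,4,5} 4  {2,3,4,5} 6
  if 0:u drops first: 10 orders
  if 2:q drops first: 5 orders
heap linearizations: 15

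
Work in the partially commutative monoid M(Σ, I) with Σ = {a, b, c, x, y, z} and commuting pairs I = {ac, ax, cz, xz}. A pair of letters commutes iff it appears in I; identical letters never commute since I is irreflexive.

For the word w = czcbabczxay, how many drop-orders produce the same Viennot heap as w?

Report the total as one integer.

#0=c has no predecessor
#1=z has no predecessor
#2=c depends on [0:c]
#3=b depends on [1:z, 2:c]
#4=a depends on [3:b]
#5=b depends on [4:a]
#6=c depends on [5:b]
#7=z depends on [5:b]
#8=x depends on [6:c]
#9=a depends on [7:z]
#10=y depends on [8:x, 9:a]
sources: [0:c, 1:z]
N(rest) = Σ N(rest − s) over sources s of rest; N(one piece) = 1:
  size 1 → [10]=1
  size 2 → [8,10]=1  [9,10]=1
  size 3 → [6,8,10]=1  [7,9,10]=1  [8,9,10]=2
  size 4 → [6,8,9,10]=3  [7,8,9,10]=3
  size 5 → [6,7,8,9,10]=6
  size 6 → [5,6,7,8,9,10]=6
  size 7 → [4,5,6,7,8,9,10]=6
  size 8 → [3,4,5,6,7,8,9,10]=6
  size 9 → [1,3,4,5,6,7,8,9,10]=6  [2,3,4,5,6,7,8,9,10]=6
  first=0(c) contributes 12
  first=1(z) contributes 6
|[w]| = 18

18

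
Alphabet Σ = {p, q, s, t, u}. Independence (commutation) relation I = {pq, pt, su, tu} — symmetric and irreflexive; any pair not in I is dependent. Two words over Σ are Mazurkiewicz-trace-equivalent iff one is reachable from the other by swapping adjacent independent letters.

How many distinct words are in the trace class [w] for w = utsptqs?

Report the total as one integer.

#0=u has no predecessor
#1=t has no predecessor
#2=s depends on [1:t]
#3=p depends on [0:u, 2:s]
#4=t depends on [2:s]
#5=q depends on [0:u, 4:t]
#6=s depends on [3:p, 5:q]
sources: [0:u, 1:t]
N(rest) = Σ N(rest − s) over sources s of rest; N(one piece) = 1:
  size 1 → [6]=1
  size 2 → [3,6]=1  [5,6]=1
  size 3 → [3,5,6]=2  [4,5,6]=1
  size 4 → [0,3,5,6]=2  [3,4,5,6]=3
  size 5 → [0,3,4,5,6]=5  [2,3,4,5,6]=3
  first=0(u) contributes 3
  first=1(t) contributes 8
|[w]| = 11

11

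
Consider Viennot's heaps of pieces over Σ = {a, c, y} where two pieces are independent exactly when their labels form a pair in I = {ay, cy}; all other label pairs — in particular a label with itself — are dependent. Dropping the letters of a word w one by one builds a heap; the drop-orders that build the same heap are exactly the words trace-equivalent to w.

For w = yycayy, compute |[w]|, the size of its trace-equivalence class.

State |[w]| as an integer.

15

drop 0:y onto floor
drop 1:y onto {0:y}
drop 2:c onto floor
drop 3:a onto {2:c}
drop 4:y onto {1:y}
drop 5:y onto {4:y}
ground layer = {0:y, 2:c}
drop-orders for the pieces not yet dropped (sum over which currently-grounded one goes next):
  1 to go: {3} 1  {5} 1
  2 to go: {2,3} 1  {3,5} 2  {4,5} 1
  3 to go: {1,4,5} 1  {2,3,5} 3  {3,4,5} 3
  4 to go: {0,1,4,5} 1  {1,3,4,5} 4  {2,3,4,5} 6
  if 0:y drops first: 10 orders
  if 2:c drops first: 5 orders
heap linearizations: 15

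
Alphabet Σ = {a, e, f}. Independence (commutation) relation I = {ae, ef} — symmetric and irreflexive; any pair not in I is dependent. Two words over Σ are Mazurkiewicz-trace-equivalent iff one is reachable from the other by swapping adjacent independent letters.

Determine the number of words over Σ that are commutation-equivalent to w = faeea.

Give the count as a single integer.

drop 0:f onto floor
drop 1:a onto {0:f}
drop 2:e onto floor
drop 3:e onto {2:e}
drop 4:a onto {1:a}
ground layer = {0:f, 2:e}
drop-orders for the pieces not yet dropped (sum over which currently-grounded one goes next):
  1 to go: {3} 1  {4} 1
  2 to go: {1,4} 1  {2,3} 1  {3,4} 2
  3 to go: {0,1,4} 1  {1,3,4} 3  {2,3,4} 3
  if 0:f drops first: 6 orders
  if 2:e drops first: 4 orders
heap linearizations: 10

10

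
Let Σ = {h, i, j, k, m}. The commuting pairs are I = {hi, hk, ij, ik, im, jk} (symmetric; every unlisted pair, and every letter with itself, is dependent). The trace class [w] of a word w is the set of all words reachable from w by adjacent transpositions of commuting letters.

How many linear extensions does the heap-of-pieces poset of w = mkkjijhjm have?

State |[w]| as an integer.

135

drop 0:m onto floor
drop 1:k onto {0:m}
drop 2:k onto {1:k}
drop 3:j onto {0:m}
drop 4:i onto floor
drop 5:j onto {3:j}
drop 6:h onto {5:j}
drop 7:j onto {6:h}
drop 8:m onto {2:k, 7:j}
ground layer = {0:m, 4:i}
drop-orders for the pieces not yet dropped (sum over which currently-grounded one goes next):
  1 to go: {4} 1  {8} 1
  2 to go: {2,8} 1  {4,8} 2  {7,8} 1
  3 to go: {1,2,8} 1  {2,4,8} 3  {2,7,8} 2  {4,7,8} 3  {6,7,8} 1
  4 to go: {1,2,4,8} 4  {1,2,7,8} 3  {2,4,7,8} 8  {2,6,7,8} 3  {4,6,7,8} 4  {5,6,7,8} 1
  5 to go: {1,2,4,7,8} 15  {1,2,6,7,8} 6  {2,4,6,7,8} 15  {2,5,6,7,8} 4  {3,5,6,7,8} 1  {4,5,6,7,8} 5
  6 to go: {1,2,4,6,7,8} 36  {1,2,5,6,7,8} 10  {2,3,5,6,7,8} 5  {2,4,5,6,7,8} 24  {3,4,5,6,7,8} 6
  7 to go: {1,2,3,5,6,7,8} 15  {1,2,4,5,6,7,8} 70  {2,3,4,5,6,7,8} 35
  if 0:m drops first: 120 orders
  if 4:i drops first: 15 orders
heap linearizations: 135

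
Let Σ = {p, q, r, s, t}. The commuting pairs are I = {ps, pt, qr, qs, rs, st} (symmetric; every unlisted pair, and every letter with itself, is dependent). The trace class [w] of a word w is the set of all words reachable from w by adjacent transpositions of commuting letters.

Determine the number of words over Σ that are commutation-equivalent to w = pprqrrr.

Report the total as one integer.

0(p) covers ∅
1(p) covers 0:p
2(r) covers 1:p
3(q) covers 1:p
4(r) covers 2:r
5(r) covers 4:r
6(r) covers 5:r
floor of heap: 0:p
completions by unplaced set U, small U first (add the entries for U minus each lowest piece of U):
  |U|=1: {3}:1  {6}:1
  |U|=2: {3,6}:2  {5,6}:1
  |U|=3: {3,5,6}:3  {4,5,6}:1
  |U|=4: {2,4,5,6}:1  {3,4,5,6}:4
  |U|=5: {2,3,4,5,6}:5
  start at 0(p): 5

5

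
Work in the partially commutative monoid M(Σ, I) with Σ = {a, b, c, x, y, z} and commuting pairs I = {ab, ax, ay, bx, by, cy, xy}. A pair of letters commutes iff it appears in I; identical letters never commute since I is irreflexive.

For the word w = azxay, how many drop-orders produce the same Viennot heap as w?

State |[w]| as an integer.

6

drop 0:a onto floor
drop 1:z onto {0:a}
drop 2:x onto {1:z}
drop 3:a onto {1:z}
drop 4:y onto {1:z}
ground layer = {0:a}
drop-orders for the pieces not yet dropped (sum over which currently-grounded one goes next):
  1 to go: {2} 1  {3} 1  {4} 1
  2 to go: {2,3} 2  {2,4} 2  {3,4} 2
  3 to go: {2,3,4} 6
  if 0:a drops first: 6 orders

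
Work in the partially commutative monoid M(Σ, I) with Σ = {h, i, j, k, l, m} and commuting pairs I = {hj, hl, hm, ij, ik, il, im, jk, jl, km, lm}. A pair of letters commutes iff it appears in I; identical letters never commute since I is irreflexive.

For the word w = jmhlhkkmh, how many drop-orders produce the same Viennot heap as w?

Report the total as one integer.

0(j) covers ∅
1(m) covers 0:j
2(h) covers ∅
3(l) covers ∅
4(h) covers 2:h
5(k) covers 3:l, 4:h
6(k) covers 5:k
7(m) covers 1:m
8(h) covers 6:k
floor of heap: 0:j, 2:h, 3:l
completions by unplaced set U, small U first (add the entries for U minus each lowest piece of U):
  |U|=1: {7}:1  {8}:1
  |U|=2: {1,7}:1  {6,8}:1  {7,8}:2
  |U|=3: {0,1,7}:1  {1,7,8}:3  {5,6,8}:1  {6,7,8}:3
  |U|=4: {0,1,7,8}:4  {1,6,7,8}:6  {3,5,6,8}:1  {4,5,6,8}:1  {5,6,7,8}:4
  |U|=5: {0,1,6,7,8}:10  {1,5,6,7,8}:10  {2,4,5,6,8}:1  {3,4,5,6,8}:2  {3,5,6,7,8}:5  {4,5,6,7,8}:5
  |U|=6: {0,1,5,6,7,8}:20  {1,3,5,6,7,8}:15  {1,4,5,6,7,8}:15  {2,3,4,5,6,8}:3  {2,4,5,6,7,8}:6  {3,4,5,6,7,8}:12
  |U|=7: {0,1,3,5,6,7,8}:35  {0,1,4,5,6,7,8}:35  {1,2,4,5,6,7,8}:21  {1,3,4,5,6,7,8}:42  {2,3,4,5,6,7,8}:21
  start at 0(j): 84
  start at 2(h): 112
  start at 3(l): 56
sum over floor = 252

252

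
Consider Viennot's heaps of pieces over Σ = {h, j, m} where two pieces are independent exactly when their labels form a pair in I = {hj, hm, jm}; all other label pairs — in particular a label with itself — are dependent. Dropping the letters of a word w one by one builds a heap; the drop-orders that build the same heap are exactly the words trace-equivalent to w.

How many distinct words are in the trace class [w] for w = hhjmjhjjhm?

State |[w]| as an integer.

3150

0(h) covers ∅
1(h) covers 0:h
2(j) covers ∅
3(m) covers ∅
4(j) covers 2:j
5(h) covers 1:h
6(j) covers 4:j
7(j) covers 6:j
8(h) covers 5:h
9(m) covers 3:m
floor of heap: 0:h, 2:j, 3:m
completions by unplaced set U, small U first (add the entries for U minus each lowest piece of U):
  |U|=1: {7}:1  {8}:1  {9}:1
  |U|=2: {3,9}:1  {5,8}:1  {6,7}:1  {7,8}:2  {7,9}:2  {8,9}:2
  |U|=3: {1,5,8}:1  {3,7,9}:3  {3,8,9}:3  {4,6,7}:1  {5,7,8}:3  {5,8,9}:3  {6,7,8}:3  {6,7,9}:3  {7,8,9}:6
  |U|=4: {0,1,5,8}:1  {1,5,7,8}:4  {1,5,8,9}:4  {2,4,6,7}:1  {3,5,8,9}:6  {3,6,7,9}:6  {3,7,8,9}:12  {4,6,7,8}:4  {4,6,7,9}:4  {5,6,7,8}:6  {5,7,8,9}:12  {6,7,8,9}:12
  |U|=5: {0,1,5,7,8}:5  {0,1,5,8,9}:5  {1,3,5,8,9}:10  {1,5,6,7,8}:10  {1,5,7,8,9}:20  {2,4,6,7,8}:5  {2,4,6,7,9}:5  {3,4,6,7,9}:10  {3,5,7,8,9}:30  {3,6,7,8,9}:30  {4,5,6,7,8}:10  {4,6,7,8,9}:20  {5,6,7,8,9}:30
  |U|=6: {0,1,3,5,8,9}:15  {0,1,5,6,7,8}:15  {0,1,5,7,8,9}:30  {1,3,5,7,8,9}:60  {1,4,5,6,7,8}:20  {1,5,6,7,8,9}:60  {2,3,4,6,7,9}:15  {2,4,5,6,7,8}:15  {2,4,6,7,8,9}:30  {3,4,6,7,8,9}:60  {3,5,6,7,8,9}:90  {4,5,6,7,8,9}:60
  |U|=7: {0,1,3,5,7,8,9}:105  {0,1,4,5,6,7,8}:35  {0,1,5,6,7,8,9}:105  {1,2,4,5,6,7,8}:35  {1,3,5,6,7,8,9}:210  {1,4,5,6,7,8,9}:140  {2,3,4,6,7,8,9}:105  {2,4,5,6,7,8,9}:105  {3,4,5,6,7,8,9}:210
  |U|=8: {0,1,2,4,5,6,7,8}:70  {0,1,3,5,6,7,8,9}:420  {0,1,4,5,6,7,8,9}:280  {1,2,4,5,6,7,8,9}:280  {1,3,4,5,6,7,8,9}:560  {2,3,4,5,6,7,8,9}:420
  start at 0(h): 1260
  start at 2(j): 1260
  start at 3(m): 630
sum over floor = 3150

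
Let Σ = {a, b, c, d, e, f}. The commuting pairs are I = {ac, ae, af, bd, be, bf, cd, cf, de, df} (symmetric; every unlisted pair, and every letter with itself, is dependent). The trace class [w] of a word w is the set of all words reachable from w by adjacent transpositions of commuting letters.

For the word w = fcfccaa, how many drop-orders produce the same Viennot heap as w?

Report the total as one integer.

210

#0=f has no predecessor
#1=c has no predecessor
#2=f depends on [0:f]
#3=c depends on [1:c]
#4=c depends on [3:c]
#5=a has no predecessor
#6=a depends on [5:a]
sources: [0:f, 1:c, 5:a]
N(rest) = Σ N(rest − s) over sources s of rest; N(one piece) = 1:
  size 1 → [2]=1  [4]=1  [6]=1
  size 2 → [0,2]=1  [2,4]=2  [2,6]=2  [3,4]=1  [4,6]=2  [5,6]=1
  size 3 → [0,2,4]=3  [0,2,6]=3  [1,3,4]=1  [2,3,4]=3  [2,4,6]=6  [2,5,6]=3  [3,4,6]=3  [4,5,6]=3
  size 4 → [0,2,3,4]=6  [0,2,4,6]=12  [0,2,5,6]=6  [1,2,3,4]=4  [1,3,4,6]=4  [2,3,4,6]=12  [2,4,5,6]=12  [3,4,5,6]=6
  size 5 → [0,1,2,3,4]=10  [0,2,3,4,6]=30  [0,2,4,5,6]=30  [1,2,3,4,6]=20  [1,3,4,5,6]=10  [2,3,4,5,6]=30
  first=0(f) contributes 60
  first=1(c) contributes 90
  first=5(a) contributes 60
|[w]| = 210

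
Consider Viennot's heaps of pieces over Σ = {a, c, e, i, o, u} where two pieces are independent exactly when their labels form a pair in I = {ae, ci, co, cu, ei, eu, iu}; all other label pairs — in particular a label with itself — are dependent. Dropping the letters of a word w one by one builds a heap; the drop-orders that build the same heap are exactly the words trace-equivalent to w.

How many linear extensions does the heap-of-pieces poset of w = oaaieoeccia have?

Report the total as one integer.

16

piece 0:o — minimal
piece 1:a rests on {0:o}
piece 2:a rests on {1:a}
piece 3:i rests on {2:a}
piece 4:e rests on {0:o}
piece 5:o rests on {3:i, 4:e}
piece 6:e rests on {5:o}
piece 7:c rests on {6:e}
piece 8:c rests on {7:c}
piece 9:i rests on {5:o}
piece 10:a rests on {8:c, 9:i}
minimal pieces: {0:o}
ways to finish when only these pieces remain (= sum over removing one remaining piece with nothing left below it):
  1 left: {10}→1
  2 left: {8,10}→1  {9,10}→1
  3 left: {7,8,10}→1  {8,9,10}→2
  4 left: {6,7,8,10}→1  {7,8,9,10}→3
  5 left: {6,7,8,9,10}→4
  6 left: {5,6,7,8,9,10}→4
  7 left: {3,5,6,7,8,9,10}→4  {4,5,6,7,8,9,10}→4
  8 left: {2,3,5,6,7,8,9,10}→4  {3,4,5,6,7,8,9,10}→8
  9 left: {1,2,3,5,6,7,8,9,10}→4  {2,3,4,5,6,7,8,9,10}→12
  placing 0:o first → 16 extensions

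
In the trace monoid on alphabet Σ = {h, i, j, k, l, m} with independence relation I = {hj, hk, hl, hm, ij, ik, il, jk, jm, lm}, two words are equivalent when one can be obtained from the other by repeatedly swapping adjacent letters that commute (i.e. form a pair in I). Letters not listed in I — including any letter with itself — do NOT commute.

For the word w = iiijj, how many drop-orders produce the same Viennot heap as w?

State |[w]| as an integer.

#0=i has no predecessor
#1=i depends on [0:i]
#2=i depends on [1:i]
#3=j has no predecessor
#4=j depends on [3:j]
sources: [0:i, 3:j]
N(rest) = Σ N(rest − s) over sources s of rest; N(one piece) = 1:
  size 1 → [2]=1  [4]=1
  size 2 → [1,2]=1  [2,4]=2  [3,4]=1
  size 3 → [0,1,2]=1  [1,2,4]=3  [2,3,4]=3
  first=0(i) contributes 6
  first=3(j) contributes 4
|[w]| = 10

10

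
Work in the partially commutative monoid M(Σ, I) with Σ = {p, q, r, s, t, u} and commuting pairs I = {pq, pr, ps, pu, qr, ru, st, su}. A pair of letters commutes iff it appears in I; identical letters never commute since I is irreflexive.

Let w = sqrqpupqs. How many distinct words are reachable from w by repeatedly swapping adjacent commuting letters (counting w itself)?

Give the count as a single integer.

drop 0:s onto floor
drop 1:q onto {0:s}
drop 2:r onto {0:s}
drop 3:q onto {1:q}
drop 4:p onto floor
drop 5:u onto {3:q}
drop 6:p onto {4:p}
drop 7:q onto {5:u}
drop 8:s onto {2:r, 7:q}
ground layer = {0:s, 4:p}
drop-orders for the pieces not yet dropped (sum over which currently-grounded one goes next):
  1 to go: {6} 1  {8} 1
  2 to go: {2,8} 1  {4,6} 1  {6,8} 2  {7,8} 1
  3 to go: {2,6,8} 3  {2,7,8} 2  {4,6,8} 3  {5,7,8} 1  {6,7,8} 3
  4 to go: {2,4,6,8} 6  {2,5,7,8} 3  {2,6,7,8} 8  {3,5,7,8} 1  {4,6,7,8} 6  {5,6,7,8} 4
  5 to go: {1,3,5,7,8} 1  {2,3,5,7,8} 4  {2,4,6,7,8} 20  {2,5,6,7,8} 15  {3,5,6,7,8} 5  {4,5,6,7,8} 10
  6 to go: {1,2,3,5,7,8} 5  {1,3,5,6,7,8} 6  {2,3,5,6,7,8} 24  {2,4,5,6,7,8} 45  {3,4,5,6,7,8} 15
  7 to go: {0,1,2,3,5,7,8} 5  {1,2,3,5,6,7,8} 35  {1,3,4,5,6,7,8} 21  {2,3,4,5,6,7,8} 84
  if 0:s drops first: 140 orders
  if 4:p drops first: 40 orders
heap linearizations: 180

180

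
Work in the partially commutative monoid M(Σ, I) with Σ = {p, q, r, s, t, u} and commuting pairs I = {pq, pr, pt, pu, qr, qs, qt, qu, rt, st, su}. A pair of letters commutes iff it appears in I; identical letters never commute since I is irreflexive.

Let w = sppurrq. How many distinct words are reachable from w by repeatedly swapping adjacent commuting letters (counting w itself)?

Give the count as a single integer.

112

0(s) covers ∅
1(p) covers 0:s
2(p) covers 1:p
3(u) covers ∅
4(r) covers 0:s, 3:u
5(r) covers 4:r
6(q) covers ∅
floor of heap: 0:s, 3:u, 6:q
completions by unplaced set U, small U first (add the entries for U minus each lowest piece of U):
  |U|=1: {2}:1  {5}:1  {6}:1
  |U|=2: {1,2}:1  {2,5}:2  {2,6}:2  {4,5}:1  {5,6}:2
  |U|=3: {1,2,5}:3  {1,2,6}:3  {2,4,5}:3  {2,5,6}:6  {3,4,5}:1  {4,5,6}:3
  |U|=4: {1,2,4,5}:6  {1,2,5,6}:12  {2,3,4,5}:4  {2,4,5,6}:12  {3,4,5,6}:4
  |U|=5: {0,1,2,4,5}:6  {1,2,3,4,5}:10  {1,2,4,5,6}:30  {2,3,4,5,6}:20
  start at 0(s): 60
  start at 3(u): 36
  start at 6(q): 16
sum over floor = 112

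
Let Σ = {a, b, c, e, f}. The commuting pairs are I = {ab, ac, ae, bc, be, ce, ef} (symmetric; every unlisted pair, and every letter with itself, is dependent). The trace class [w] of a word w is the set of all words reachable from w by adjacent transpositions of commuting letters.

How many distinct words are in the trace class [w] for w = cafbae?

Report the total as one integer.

24

piece 0:c — minimal
piece 1:a — minimal
piece 2:f rests on {0:c, 1:a}
piece 3:b rests on {2:f}
piece 4:a rests on {2:f}
piece 5:e — minimal
minimal pieces: {0:c, 1:a, 5:e}
ways to finish when only these pieces remain (= sum over removing one remaining piece with nothing left below it):
  1 left: {3}→1  {4}→1  {5}→1
  2 left: {3,4}→2  {3,5}→2  {4,5}→2
  3 left: {2,3,4}→2  {3,4,5}→6
  4 left: {0,2,3,4}→2  {1,2,3,4}→2  {2,3,4,5}→8
  placing 0:c first → 10 extensions
  placing 1:a first → 10 extensions
  placing 5:e first → 4 extensions
total linear extensions = 24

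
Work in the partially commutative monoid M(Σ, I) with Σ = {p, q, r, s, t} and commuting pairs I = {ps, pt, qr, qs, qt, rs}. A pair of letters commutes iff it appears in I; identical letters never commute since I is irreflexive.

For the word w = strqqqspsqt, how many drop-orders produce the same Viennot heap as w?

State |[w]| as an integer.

#0=s has no predecessor
#1=t depends on [0:s]
#2=r depends on [1:t]
#3=q has no predecessor
#4=q depends on [3:q]
#5=q depends on [4:q]
#6=s depends on [1:t]
#7=p depends on [2:r, 5:q]
#8=s depends on [6:s]
#9=q depends on [7:p]
#10=t depends on [2:r, 8:s]
sources: [0:s, 3:q]
N(rest) = Σ N(rest − s) over sources s of rest; N(one piece) = 1:
  size 1 → [9]=1  [10]=1
  size 2 → [7,9]=1  [8,10]=1  [9,10]=2
  size 3 → [5,7,9]=1  [6,8,10]=1  [7,9,10]=3  [8,9,10]=3
  size 4 → [2,7,9,10]=3  [4,5,7,9]=1  [5,7,9,10]=4  [6,8,9,10]=4  [7,8,9,10]=6
  size 5 → [2,5,7,9,10]=7  [2,7,8,9,10]=9  [3,4,5,7,9]=1  [4,5,7,9,10]=5  [5,7,8,9,10]=10  [6,7,8,9,10]=10
  size 6 → [2,4,5,7,9,10]=12  [2,5,7,8,9,10]=26  [2,6,7,8,9,10]=19  [3,4,5,7,9,10]=6  [4,5,7,8,9,10]=15  [5,6,7,8,9,10]=20
  size 7 → [1,2,6,7,8,9,10]=19  [2,3,4,5,7,9,10]=18  [2,4,5,7,8,9,10]=53  [2,5,6,7,8,9,10]=65  [3,4,5,7,8,9,10]=21  [4,5,6,7,8,9,10]=35
  size 8 → [0,1,2,6,7,8,9,10]=19  [1,2,5,6,7,8,9,10]=84  [2,3,4,5,7,8,9,10]=92  [2,4,5,6,7,8,9,10]=153  [3,4,5,6,7,8,9,10]=56
  size 9 → [0,1,2,5,6,7,8,9,10]=103  [1,2,4,5,6,7,8,9,10]=237  [2,3,4,5,6,7,8,9,10]=301
  first=0(s) contributes 538
  first=3(q) contributes 340
|[w]| = 878

878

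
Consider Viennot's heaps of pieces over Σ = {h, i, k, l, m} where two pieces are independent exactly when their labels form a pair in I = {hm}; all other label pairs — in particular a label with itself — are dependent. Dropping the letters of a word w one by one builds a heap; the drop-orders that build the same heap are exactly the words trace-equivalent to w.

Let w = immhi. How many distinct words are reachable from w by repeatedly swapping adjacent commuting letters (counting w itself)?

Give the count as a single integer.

3

piece 0:i — minimal
piece 1:m rests on {0:i}
piece 2:m rests on {1:m}
piece 3:h rests on {0:i}
piece 4:i rests on {2:m, 3:h}
minimal pieces: {0:i}
ways to finish when only these pieces remain (= sum over removing one remaining piece with nothing left below it):
  1 left: {4}→1
  2 left: {2,4}→1  {3,4}→1
  3 left: {1,2,4}→1  {2,3,4}→2
  placing 0:i first → 3 extensions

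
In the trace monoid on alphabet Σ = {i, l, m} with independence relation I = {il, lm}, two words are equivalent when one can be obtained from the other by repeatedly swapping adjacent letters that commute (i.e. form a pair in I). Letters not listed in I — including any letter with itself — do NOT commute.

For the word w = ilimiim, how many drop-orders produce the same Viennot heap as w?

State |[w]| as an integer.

7

#0=i has no predecessor
#1=l has no predecessor
#2=i depends on [0:i]
#3=m depends on [2:i]
#4=i depends on [3:m]
#5=i depends on [4:i]
#6=m depends on [5:i]
sources: [0:i, 1:l]
N(rest) = Σ N(rest − s) over sources s of rest; N(one piece) = 1:
  size 1 → [1]=1  [6]=1
  size 2 → [1,6]=2  [5,6]=1
  size 3 → [1,5,6]=3  [4,5,6]=1
  size 4 → [1,4,5,6]=4  [3,4,5,6]=1
  size 5 → [1,3,4,5,6]=5  [2,3,4,5,6]=1
  first=0(i) contributes 6
  first=1(l) contributes 1
|[w]| = 7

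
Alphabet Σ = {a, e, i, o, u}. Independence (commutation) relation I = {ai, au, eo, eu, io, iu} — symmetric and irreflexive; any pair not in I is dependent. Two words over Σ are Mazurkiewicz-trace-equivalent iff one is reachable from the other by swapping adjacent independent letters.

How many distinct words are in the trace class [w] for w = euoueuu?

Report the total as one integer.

21

#0=e has no predecessor
#1=u has no predecessor
#2=o depends on [1:u]
#3=u depends on [2:o]
#4=e depends on [0:e]
#5=u depends on [3:u]
#6=u depends on [5:u]
sources: [0:e, 1:u]
N(rest) = Σ N(rest − s) over sources s of rest; N(one piece) = 1:
  size 1 → [4]=1  [6]=1
  size 2 → [0,4]=1  [4,6]=2  [5,6]=1
  size 3 → [0,4,6]=3  [3,5,6]=1  [4,5,6]=3
  size 4 → [0,4,5,6]=6  [2,3,5,6]=1  [3,4,5,6]=4
  size 5 → [0,3,4,5,6]=10  [1,2,3,5,6]=1  [2,3,4,5,6]=5
  first=0(e) contributes 6
  first=1(u) contributes 15
|[w]| = 21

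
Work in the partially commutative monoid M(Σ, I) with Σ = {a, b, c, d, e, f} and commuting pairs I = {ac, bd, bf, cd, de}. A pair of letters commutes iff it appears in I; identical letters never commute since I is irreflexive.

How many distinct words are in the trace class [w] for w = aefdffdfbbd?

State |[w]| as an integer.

36

#0=a has no predecessor
#1=e depends on [0:a]
#2=f depends on [1:e]
#3=d depends on [2:f]
#4=f depends on [3:d]
#5=f depends on [4:f]
#6=d depends on [5:f]
#7=f depends on [6:d]
#8=b depends on [1:e]
#9=b depends on [8:b]
#10=d depends on [7:f]
sources: [0:a]
N(rest) = Σ N(rest − s) over sources s of rest; N(one piece) = 1:
  size 1 → [9]=1  [10]=1
  size 2 → [7,10]=1  [8,9]=1  [9,10]=2
  size 3 → [6,7,10]=1  [7,9,10]=3  [8,9,10]=3
  size 4 → [5,6,7,10]=1  [6,7,9,10]=4  [7,8,9,10]=6
  size 5 → [4,5,6,7,10]=1  [5,6,7,9,10]=5  [6,7,8,9,10]=10
  size 6 → [3,4,5,6,7,10]=1  [4,5,6,7,9,10]=6  [5,6,7,8,9,10]=15
  size 7 → [2,3,4,5,6,7,10]=1  [3,4,5,6,7,9,10]=7  [4,5,6,7,8,9,10]=21
  size 8 → [2,3,4,5,6,7,9,10]=8  [3,4,5,6,7,8,9,10]=28
  size 9 → [2,3,4,5,6,7,8,9,10]=36
  first=0(a) contributes 36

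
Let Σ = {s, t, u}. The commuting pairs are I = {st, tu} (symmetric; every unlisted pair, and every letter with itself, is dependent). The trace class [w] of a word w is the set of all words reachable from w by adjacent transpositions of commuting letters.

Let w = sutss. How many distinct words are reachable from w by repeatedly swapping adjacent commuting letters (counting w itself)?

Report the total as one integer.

5

piece 0:s — minimal
piece 1:u rests on {0:s}
piece 2:t — minimal
piece 3:s rests on {1:u}
piece 4:s rests on {3:s}
minimal pieces: {0:s, 2:t}
ways to finish when only these pieces remain (= sum over removing one remaining piece with nothing left below it):
  1 left: {2}→1  {4}→1
  2 left: {2,4}→2  {3,4}→1
  3 left: {1,3,4}→1  {2,3,4}→3
  placing 0:s first → 4 extensions
  placing 2:t first → 1 extensions
total linear extensions = 5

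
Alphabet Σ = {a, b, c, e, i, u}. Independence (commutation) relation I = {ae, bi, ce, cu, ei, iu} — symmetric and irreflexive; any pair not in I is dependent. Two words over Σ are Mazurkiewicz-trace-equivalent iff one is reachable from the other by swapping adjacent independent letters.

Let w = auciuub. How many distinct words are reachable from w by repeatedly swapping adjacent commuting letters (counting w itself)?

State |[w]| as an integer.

14

0(a) covers ∅
1(u) covers 0:a
2(c) covers 0:a
3(i) covers 2:c
4(u) covers 1:u
5(u) covers 4:u
6(b) covers 2:c, 5:u
floor of heap: 0:a
completions by unplaced set U, small U first (add the entries for U minus each lowest piece of U):
  |U|=1: {3}:1  {6}:1
  |U|=2: {3,6}:2  {5,6}:1
  |U|=3: {2,3,6}:2  {3,5,6}:3  {4,5,6}:1
  |U|=4: {1,4,5,6}:1  {2,3,5,6}:5  {3,4,5,6}:4
  |U|=5: {1,3,4,5,6}:5  {2,3,4,5,6}:9
  start at 0(a): 14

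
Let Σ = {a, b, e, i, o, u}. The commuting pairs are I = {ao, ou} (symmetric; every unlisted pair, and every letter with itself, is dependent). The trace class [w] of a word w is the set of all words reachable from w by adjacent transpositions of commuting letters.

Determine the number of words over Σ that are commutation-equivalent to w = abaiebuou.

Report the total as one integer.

3

drop 0:a onto floor
drop 1:b onto {0:a}
drop 2:a onto {1:b}
drop 3:i onto {2:a}
drop 4:e onto {3:i}
drop 5:b onto {4:e}
drop 6:u onto {5:b}
drop 7:o onto {5:b}
drop 8:u onto {6:u}
ground layer = {0:a}
drop-orders for the pieces not yet dropped (sum over which currently-grounded one goes next):
  1 to go: {7} 1  {8} 1
  2 to go: {6,8} 1  {7,8} 2
  3 to go: {6,7,8} 3
  4 to go: {5,6,7,8} 3
  5 to go: {4,5,6,7,8} 3
  6 to go: {3,4,5,6,7,8} 3
  7 to go: {2,3,4,5,6,7,8} 3
  if 0:a drops first: 3 orders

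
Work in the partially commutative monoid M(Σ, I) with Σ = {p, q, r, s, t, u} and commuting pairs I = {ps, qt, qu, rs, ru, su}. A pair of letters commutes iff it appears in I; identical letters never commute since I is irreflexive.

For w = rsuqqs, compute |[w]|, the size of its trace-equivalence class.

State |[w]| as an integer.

12

0(r) covers ∅
1(s) covers ∅
2(u) covers ∅
3(q) covers 0:r, 1:s
4(q) covers 3:q
5(s) covers 4:q
floor of heap: 0:r, 1:s, 2:u
completions by unplaced set U, small U first (add the entries for U minus each lowest piece of U):
  |U|=1: {2}:1  {5}:1
  |U|=2: {2,5}:2  {4,5}:1
  |U|=3: {2,4,5}:3  {3,4,5}:1
  |U|=4: {0,3,4,5}:1  {1,3,4,5}:1  {2,3,4,5}:4
  start at 0(r): 5
  start at 1(s): 5
  start at 2(u): 2
sum over floor = 12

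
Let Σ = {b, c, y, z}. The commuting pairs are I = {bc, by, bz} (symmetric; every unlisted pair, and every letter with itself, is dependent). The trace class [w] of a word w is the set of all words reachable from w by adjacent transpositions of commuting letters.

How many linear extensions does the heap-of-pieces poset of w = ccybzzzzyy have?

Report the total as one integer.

piece 0:c — minimal
piece 1:c rests on {0:c}
piece 2:y rests on {1:c}
piece 3:b — minimal
piece 4:z rests on {2:y}
piece 5:z rests on {4:z}
piece 6:z rests on {5:z}
piece 7:z rests on {6:z}
piece 8:y rests on {7:z}
piece 9:y rests on {8:y}
minimal pieces: {0:c, 3:b}
ways to finish when only these pieces remain (= sum over removing one remaining piece with nothing left below it):
  1 left: {3}→1  {9}→1
  2 left: {3,9}→2  {8,9}→1
  3 left: {3,8,9}→3  {7,8,9}→1
  4 left: {3,7,8,9}→4  {6,7,8,9}→1
  5 left: {3,6,7,8,9}→5  {5,6,7,8,9}→1
  6 left: {3,5,6,7,8,9}→6  {4,5,6,7,8,9}→1
  7 left: {2,4,5,6,7,8,9}→1  {3,4,5,6,7,8,9}→7
  8 left: {1,2,4,5,6,7,8,9}→1  {2,3,4,5,6,7,8,9}→8
  placing 0:c first → 9 extensions
  placing 3:b first → 1 extensions
total linear extensions = 10

10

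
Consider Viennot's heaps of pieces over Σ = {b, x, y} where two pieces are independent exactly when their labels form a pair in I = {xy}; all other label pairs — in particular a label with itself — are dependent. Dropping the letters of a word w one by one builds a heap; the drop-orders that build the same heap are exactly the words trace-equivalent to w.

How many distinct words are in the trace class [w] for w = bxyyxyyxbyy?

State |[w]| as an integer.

35

0(b) covers ∅
1(x) covers 0:b
2(y) covers 0:b
3(y) covers 2:y
4(x) covers 1:x
5(y) covers 3:y
6(y) covers 5:y
7(x) covers 4:x
8(b) covers 6:y, 7:x
9(y) covers 8:b
10(y) covers 9:y
floor of heap: 0:b
completions by unplaced set U, small U first (add the entries for U minus each lowest piece of U):
  |U|=1: {10}:1
  |U|=2: {9,10}:1
  |U|=3: {8,9,10}:1
  |U|=4: {6,8,9,10}:1  {7,8,9,10}:1
  |U|=5: {4,7,8,9,10}:1  {5,6,8,9,10}:1  {6,7,8,9,10}:2
  |U|=6: {1,4,7,8,9,10}:1  {3,5,6,8,9,10}:1  {4,6,7,8,9,10}:3  {5,6,7,8,9,10}:3
  |U|=7: {1,4,6,7,8,9,10}:4  {2,3,5,6,8,9,10}:1  {3,5,6,7,8,9,10}:4  {4,5,6,7,8,9,10}:6
  |U|=8: {1,4,5,6,7,8,9,10}:10  {2,3,5,6,7,8,9,10}:5  {3,4,5,6,7,8,9,10}:10
  |U|=9: {1,3,4,5,6,7,8,9,10}:20  {2,3,4,5,6,7,8,9,10}:15
  start at 0(b): 35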